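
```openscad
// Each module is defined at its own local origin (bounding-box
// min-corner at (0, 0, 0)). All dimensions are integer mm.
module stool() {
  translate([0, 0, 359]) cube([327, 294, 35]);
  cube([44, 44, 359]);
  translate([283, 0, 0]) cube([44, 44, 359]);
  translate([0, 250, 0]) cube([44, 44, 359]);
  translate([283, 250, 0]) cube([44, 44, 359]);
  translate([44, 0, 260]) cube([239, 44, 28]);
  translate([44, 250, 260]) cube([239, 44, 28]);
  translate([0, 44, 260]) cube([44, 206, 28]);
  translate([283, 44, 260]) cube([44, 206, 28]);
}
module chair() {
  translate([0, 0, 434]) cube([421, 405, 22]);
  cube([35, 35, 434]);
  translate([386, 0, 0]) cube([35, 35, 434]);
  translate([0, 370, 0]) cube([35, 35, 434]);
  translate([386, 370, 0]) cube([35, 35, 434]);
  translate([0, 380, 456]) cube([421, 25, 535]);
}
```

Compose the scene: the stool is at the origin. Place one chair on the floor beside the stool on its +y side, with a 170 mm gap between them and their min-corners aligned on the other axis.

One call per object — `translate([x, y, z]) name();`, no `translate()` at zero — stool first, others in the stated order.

stool();
translate([0, 464, 0]) chair();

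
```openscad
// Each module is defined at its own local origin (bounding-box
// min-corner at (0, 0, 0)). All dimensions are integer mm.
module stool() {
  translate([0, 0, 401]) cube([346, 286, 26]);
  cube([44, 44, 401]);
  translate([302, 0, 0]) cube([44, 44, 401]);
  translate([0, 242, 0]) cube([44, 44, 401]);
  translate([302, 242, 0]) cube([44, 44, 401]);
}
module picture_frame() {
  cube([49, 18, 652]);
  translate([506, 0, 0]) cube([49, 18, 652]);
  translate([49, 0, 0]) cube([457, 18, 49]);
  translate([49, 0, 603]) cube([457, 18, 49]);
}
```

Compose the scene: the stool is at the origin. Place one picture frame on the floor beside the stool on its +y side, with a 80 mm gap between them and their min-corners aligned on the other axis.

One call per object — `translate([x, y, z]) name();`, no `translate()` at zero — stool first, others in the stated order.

stool();
translate([0, 366, 0]) picture_frame();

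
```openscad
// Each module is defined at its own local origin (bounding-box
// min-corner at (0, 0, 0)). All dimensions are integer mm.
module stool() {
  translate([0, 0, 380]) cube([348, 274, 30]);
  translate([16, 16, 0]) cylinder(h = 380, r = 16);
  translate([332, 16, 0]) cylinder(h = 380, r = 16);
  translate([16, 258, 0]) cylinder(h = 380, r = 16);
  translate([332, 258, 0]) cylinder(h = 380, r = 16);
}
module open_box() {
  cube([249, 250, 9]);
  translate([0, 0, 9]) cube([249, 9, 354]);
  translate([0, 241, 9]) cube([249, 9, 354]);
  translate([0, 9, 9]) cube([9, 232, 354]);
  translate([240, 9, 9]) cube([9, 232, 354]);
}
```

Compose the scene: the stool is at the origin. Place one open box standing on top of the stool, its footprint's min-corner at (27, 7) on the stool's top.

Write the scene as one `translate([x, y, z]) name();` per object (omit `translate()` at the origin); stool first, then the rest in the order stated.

stool();
translate([27, 7, 410]) open_box();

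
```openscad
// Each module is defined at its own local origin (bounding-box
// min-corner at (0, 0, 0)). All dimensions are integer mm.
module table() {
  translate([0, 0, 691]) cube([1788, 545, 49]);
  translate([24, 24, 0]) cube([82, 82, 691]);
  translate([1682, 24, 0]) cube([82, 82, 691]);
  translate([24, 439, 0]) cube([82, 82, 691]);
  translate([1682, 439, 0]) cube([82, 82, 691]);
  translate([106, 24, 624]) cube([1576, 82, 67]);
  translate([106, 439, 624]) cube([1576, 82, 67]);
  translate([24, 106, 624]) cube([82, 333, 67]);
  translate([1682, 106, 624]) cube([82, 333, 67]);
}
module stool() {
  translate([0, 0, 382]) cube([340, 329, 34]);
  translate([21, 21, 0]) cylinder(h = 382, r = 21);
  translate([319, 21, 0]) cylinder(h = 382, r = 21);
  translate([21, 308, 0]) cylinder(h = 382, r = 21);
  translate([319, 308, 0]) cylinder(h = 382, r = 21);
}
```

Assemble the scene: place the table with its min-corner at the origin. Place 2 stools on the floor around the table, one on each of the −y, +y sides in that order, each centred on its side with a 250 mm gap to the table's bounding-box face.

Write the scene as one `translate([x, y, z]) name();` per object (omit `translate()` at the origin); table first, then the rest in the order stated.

table();
translate([724, -579, 0]) stool();
translate([724, 795, 0]) stool();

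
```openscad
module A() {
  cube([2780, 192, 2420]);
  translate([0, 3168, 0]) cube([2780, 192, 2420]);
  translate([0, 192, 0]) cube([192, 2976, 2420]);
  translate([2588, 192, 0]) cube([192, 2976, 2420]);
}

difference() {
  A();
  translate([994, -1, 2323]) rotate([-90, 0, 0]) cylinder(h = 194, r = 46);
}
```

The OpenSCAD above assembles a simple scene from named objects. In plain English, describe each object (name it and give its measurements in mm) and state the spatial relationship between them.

A is a box-shaped house frame (walls only): outside footprint 2780×3360 mm, wall height 2420 mm, wall thickness 192 mm. The two y-facing walls run the full x-width; the two x-facing walls fit between the inner faces of the y-facing walls.

The house frame has a circular hole of radius 46 mm through its front wall, centred at (x = 994, z = 2323).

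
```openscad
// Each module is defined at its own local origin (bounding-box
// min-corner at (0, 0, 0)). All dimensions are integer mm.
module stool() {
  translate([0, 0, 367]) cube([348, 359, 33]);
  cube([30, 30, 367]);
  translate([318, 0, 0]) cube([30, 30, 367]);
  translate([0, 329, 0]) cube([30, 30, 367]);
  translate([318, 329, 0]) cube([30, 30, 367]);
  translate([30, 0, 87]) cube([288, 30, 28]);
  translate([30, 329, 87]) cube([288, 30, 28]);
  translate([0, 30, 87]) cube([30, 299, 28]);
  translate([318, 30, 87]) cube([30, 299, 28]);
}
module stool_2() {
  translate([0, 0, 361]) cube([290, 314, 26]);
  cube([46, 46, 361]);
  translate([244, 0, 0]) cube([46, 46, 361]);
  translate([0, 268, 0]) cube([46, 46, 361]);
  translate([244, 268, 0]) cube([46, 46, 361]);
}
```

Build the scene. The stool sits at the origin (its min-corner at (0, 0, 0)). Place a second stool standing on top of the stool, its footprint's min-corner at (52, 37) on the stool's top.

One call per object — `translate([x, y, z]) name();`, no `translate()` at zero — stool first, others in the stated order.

stool();
translate([52, 37, 400]) stool_2();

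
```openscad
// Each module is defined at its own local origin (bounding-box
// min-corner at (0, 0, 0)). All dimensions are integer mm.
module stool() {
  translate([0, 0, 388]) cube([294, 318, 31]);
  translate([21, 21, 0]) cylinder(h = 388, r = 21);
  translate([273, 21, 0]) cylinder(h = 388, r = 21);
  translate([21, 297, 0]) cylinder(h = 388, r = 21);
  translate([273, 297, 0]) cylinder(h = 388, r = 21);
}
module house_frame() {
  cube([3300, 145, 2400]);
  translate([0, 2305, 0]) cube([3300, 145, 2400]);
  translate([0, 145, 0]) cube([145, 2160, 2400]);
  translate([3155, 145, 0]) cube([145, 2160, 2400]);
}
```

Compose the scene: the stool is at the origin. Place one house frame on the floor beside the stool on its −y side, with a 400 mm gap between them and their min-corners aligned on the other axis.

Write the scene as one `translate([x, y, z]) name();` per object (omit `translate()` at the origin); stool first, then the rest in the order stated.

stool();
translate([0, -2850, 0]) house_frame();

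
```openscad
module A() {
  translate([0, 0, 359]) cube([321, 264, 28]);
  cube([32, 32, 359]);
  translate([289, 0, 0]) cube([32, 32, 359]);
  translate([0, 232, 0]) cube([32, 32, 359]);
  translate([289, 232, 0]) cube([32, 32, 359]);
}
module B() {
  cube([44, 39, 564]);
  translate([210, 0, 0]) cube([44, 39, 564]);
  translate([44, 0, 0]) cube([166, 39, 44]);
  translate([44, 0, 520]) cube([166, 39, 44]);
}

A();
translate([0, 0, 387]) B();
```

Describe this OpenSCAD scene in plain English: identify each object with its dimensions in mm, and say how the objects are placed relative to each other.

A is a four-legged stool. The seat is a 321×264×28 mm slab whose top surface is at z = 387 mm; four square legs, each 32×32 mm in cross-section, run from the floor (z = 0) to the underside of the seat, each flush with a corner of the seat.

B is a picture frame with a 166×476 mm rectangular opening (x by z) and a uniform 44 mm border on every side. Frame depth is 39 mm along y. It is built from two vertical stiles running the full outside height and two horizontal rails spanning the gap between the stiles.

The picture frame is on top of the stool.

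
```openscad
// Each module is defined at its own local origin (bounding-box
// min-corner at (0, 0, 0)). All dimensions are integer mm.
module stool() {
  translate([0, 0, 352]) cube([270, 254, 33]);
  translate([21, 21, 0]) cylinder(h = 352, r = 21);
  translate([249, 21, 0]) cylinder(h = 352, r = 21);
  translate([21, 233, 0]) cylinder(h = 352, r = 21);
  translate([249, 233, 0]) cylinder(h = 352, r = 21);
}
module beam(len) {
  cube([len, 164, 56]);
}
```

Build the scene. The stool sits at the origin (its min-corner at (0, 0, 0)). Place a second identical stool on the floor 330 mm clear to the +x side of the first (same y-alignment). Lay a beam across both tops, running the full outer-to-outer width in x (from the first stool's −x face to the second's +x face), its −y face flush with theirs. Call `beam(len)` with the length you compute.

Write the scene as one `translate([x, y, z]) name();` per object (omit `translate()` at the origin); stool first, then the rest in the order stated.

stool();
translate([600, 0, 0]) stool();
translate([0, 0, 385]) beam(870);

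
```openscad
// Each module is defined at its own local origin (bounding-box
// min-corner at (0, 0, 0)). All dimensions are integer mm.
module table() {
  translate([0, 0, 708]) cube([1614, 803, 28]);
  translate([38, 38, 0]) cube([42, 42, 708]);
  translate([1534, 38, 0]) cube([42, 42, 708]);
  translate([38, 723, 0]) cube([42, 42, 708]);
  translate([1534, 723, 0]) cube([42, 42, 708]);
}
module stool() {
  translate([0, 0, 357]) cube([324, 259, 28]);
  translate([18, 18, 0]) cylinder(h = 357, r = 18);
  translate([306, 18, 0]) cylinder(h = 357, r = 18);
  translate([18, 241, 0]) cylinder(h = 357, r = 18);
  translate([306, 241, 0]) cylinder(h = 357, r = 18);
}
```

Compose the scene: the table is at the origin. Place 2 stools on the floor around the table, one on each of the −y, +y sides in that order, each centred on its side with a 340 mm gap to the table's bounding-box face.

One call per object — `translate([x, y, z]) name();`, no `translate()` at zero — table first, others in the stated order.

table();
translate([645, -599, 0]) stool();
translate([645, 1143, 0]) stool();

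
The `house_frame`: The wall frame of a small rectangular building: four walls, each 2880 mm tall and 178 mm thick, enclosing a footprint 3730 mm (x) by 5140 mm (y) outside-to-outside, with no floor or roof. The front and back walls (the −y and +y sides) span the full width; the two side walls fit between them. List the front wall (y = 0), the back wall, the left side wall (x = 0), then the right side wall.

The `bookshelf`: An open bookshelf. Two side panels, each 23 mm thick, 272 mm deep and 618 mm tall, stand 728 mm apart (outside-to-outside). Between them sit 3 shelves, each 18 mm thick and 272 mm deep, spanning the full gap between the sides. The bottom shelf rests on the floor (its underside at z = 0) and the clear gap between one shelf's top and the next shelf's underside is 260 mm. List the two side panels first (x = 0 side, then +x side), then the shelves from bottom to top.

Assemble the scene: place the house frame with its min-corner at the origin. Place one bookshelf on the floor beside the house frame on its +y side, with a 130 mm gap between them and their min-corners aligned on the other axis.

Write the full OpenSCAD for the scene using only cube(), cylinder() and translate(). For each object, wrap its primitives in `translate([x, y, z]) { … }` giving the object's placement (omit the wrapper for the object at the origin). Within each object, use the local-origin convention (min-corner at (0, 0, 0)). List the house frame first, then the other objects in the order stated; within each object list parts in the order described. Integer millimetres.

cube([3730, 178, 2880]);
translate([0, 4962, 0]) cube([3730, 178, 2880]);
translate([0, 178, 0]) cube([178, 4784, 2880]);
translate([3552, 178, 0]) cube([178, 4784, 2880]);
translate([0, 5270, 0]) {
  cube([23, 272, 618]);
  translate([705, 0, 0]) cube([23, 272, 618]);
  translate([23, 0, 0]) cube([682, 272, 18]);
  translate([23, 0, 278]) cube([682, 272, 18]);
  translate([23, 0, 556]) cube([682, 272, 18]);
}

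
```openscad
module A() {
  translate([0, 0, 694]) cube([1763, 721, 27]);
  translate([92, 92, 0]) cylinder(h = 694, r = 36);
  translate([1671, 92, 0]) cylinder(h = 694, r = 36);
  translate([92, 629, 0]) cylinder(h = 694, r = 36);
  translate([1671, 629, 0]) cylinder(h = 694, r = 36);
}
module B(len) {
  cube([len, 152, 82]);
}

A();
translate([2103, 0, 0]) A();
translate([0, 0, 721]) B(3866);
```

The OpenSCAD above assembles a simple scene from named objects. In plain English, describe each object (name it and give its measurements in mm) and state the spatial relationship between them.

A is a rectangular dining table. The top is 1763×721×27 mm with its upper surface at z = 721 mm. It stands on four round legs of 72 mm diameter, each leg's bounding box inset 56 mm from the nearest pair of top edges, running from the floor to the underside of the top.

B is a rectangular beam 3866 mm long (x), 152 mm deep (y), 82 mm thick (z).

The beam spans the tops of two tables placed 340 mm apart, resting at z = 721 mm.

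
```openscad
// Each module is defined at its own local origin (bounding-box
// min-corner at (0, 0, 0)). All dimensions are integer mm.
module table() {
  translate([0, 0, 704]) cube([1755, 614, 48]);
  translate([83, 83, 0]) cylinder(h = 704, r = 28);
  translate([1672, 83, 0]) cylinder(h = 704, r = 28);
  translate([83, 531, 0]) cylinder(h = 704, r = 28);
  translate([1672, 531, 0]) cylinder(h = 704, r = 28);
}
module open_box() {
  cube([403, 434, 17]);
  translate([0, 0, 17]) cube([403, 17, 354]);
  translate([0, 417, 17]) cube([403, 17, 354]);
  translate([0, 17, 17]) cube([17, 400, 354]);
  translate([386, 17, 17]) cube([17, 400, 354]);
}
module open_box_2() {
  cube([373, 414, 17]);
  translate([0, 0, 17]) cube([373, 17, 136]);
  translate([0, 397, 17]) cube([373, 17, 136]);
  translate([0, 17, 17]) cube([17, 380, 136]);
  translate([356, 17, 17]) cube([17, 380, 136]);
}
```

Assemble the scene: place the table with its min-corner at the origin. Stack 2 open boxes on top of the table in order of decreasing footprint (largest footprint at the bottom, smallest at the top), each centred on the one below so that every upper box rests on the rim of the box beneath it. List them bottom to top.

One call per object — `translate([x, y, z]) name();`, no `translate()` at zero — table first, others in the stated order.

table();
translate([676, 90, 752]) open_box();
translate([691, 100, 1123]) open_box_2();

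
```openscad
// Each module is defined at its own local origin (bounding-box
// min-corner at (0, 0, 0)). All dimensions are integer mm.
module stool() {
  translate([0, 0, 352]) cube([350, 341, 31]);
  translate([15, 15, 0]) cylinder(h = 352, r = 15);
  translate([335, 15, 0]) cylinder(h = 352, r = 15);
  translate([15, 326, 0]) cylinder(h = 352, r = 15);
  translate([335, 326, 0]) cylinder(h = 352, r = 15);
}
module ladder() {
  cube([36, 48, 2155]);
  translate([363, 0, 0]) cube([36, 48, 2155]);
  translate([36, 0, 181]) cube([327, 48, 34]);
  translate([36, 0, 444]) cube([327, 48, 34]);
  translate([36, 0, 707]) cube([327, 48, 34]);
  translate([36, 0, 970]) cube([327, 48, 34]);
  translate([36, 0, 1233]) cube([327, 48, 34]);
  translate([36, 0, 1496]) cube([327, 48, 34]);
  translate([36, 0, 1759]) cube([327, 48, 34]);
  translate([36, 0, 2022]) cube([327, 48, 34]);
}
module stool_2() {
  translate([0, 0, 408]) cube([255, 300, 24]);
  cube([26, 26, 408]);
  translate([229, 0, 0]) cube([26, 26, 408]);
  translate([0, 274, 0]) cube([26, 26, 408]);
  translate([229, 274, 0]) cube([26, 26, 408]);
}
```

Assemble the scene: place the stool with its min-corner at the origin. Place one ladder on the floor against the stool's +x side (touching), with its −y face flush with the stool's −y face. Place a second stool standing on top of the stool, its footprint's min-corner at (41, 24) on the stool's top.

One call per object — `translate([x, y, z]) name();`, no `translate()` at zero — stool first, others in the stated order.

stool();
translate([350, 0, 0]) ladder();
translate([41, 24, 383]) stool_2();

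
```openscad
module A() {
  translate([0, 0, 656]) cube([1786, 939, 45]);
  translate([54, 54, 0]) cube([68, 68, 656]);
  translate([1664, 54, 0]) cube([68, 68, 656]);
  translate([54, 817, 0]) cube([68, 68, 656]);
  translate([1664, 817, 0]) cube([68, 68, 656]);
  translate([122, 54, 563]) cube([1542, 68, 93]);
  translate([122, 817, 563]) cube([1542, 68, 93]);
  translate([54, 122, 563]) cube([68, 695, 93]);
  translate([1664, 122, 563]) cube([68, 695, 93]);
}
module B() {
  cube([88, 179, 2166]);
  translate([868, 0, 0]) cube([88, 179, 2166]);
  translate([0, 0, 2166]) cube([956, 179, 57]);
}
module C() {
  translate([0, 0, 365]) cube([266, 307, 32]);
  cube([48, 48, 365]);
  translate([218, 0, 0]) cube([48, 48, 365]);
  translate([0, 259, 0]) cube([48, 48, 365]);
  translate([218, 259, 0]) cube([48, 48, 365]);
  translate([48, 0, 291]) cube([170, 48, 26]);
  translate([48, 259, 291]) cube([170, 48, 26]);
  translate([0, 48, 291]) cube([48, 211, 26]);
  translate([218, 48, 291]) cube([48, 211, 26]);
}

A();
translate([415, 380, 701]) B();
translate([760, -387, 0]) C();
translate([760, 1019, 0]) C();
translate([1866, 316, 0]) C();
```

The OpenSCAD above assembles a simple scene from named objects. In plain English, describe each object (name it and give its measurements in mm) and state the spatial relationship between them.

A is a rectangular dining table. The top is 1786×939×45 mm with its upper surface at z = 701 mm. It stands on four 68×68 mm square legs, each inset 54 mm from the nearest pair of top edges, running from the floor to the underside of the top. Four apron rails, 68 mm thick and 93 mm tall, run between adjacent legs with their top edges flush with the underside of the top and their outer faces flush with the legs' outer faces.

B is a door frame. The clear opening is 780 mm wide and 2166 mm high. Two 88 mm wide jambs, 179 mm deep, stand either side of the opening from the floor to the top of the opening. A 57 mm thick head sits across the top of both jambs, spanning the full outside width of the frame.

C is a four-legged stool. The seat is a 266×307×32 mm slab whose top surface is at z = 397 mm; four square legs, each 48×48 mm in cross-section, run from the floor (z = 0) to the underside of the seat, each flush with a corner of the seat. Four stretchers, 48 mm wide and 26 mm tall, connect adjacent legs with their undersides at z = 291 mm, each running between the inner faces of the legs it joins and aligned with the legs' outer faces on the other axis.

The door frame is on top of the table, centred. Three stools sit around the table at the −y, +y, +x sides.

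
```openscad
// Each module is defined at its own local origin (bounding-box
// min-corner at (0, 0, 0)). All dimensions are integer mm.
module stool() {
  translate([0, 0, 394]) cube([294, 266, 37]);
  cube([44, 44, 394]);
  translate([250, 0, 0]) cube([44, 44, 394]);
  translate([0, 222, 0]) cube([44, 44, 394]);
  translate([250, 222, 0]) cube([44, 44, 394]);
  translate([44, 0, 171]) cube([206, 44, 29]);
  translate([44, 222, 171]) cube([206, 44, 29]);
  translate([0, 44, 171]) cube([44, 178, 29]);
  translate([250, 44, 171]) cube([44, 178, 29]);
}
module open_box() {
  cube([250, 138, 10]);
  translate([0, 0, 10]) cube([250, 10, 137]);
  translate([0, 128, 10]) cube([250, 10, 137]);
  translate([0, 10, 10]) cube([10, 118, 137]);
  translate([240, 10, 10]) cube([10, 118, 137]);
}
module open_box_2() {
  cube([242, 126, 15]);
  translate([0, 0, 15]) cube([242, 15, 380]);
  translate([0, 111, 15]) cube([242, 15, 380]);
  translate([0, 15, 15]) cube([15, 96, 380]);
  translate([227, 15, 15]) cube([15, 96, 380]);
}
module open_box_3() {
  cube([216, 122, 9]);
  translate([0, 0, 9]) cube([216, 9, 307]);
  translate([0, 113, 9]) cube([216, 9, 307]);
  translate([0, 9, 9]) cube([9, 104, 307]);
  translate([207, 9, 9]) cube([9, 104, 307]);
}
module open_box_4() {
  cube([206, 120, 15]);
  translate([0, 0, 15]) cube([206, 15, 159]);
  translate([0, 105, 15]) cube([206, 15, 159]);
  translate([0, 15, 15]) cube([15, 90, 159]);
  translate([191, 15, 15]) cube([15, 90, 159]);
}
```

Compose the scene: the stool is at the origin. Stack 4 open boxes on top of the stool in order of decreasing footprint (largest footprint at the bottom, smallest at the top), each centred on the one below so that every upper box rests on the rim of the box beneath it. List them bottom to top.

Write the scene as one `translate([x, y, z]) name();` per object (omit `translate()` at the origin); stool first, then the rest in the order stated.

stool();
translate([22, 64, 431]) open_box();
translate([26, 70, 578]) open_box_2();
translate([39, 72, 973]) open_box_3();
translate([44, 73, 1289]) open_box_4();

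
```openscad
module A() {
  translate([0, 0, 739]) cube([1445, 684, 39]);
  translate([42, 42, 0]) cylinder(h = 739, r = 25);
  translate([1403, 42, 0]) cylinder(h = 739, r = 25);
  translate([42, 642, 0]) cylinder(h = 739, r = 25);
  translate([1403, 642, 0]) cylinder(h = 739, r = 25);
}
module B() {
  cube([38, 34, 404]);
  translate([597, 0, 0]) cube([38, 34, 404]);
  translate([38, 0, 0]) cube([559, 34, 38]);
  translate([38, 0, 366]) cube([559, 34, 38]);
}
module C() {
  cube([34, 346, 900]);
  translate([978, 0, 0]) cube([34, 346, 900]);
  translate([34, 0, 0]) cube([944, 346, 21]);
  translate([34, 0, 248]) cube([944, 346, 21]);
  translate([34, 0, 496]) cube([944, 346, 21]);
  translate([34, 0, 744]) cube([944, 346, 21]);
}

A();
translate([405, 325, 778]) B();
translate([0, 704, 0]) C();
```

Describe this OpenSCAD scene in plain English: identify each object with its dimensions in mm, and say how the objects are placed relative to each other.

A is a table with a 1445×684 mm rectangular top, 39 mm thick, top surface at z = 778 mm, supported by four round legs of 50 mm diameter, each leg's bounding box inset 17 mm from the nearest pair of top edges, running from the floor.

B is a rectangular picture frame lying in the x–z plane (depth along y). The opening is 559 mm wide (x) by 328 mm tall (z), surrounded by a border 38 mm wide on all four sides. The frame is 34 mm deep and is made of two full-height vertical stiles with two horizontal rails fitted between them.

C is a bookshelf 1012 mm wide overall, 346 mm deep and 900 mm tall. The two sides are 34 mm thick vertical panels. 4 horizontal shelves of 21 mm thickness span between the inner faces of the sides; the lowest shelf sits on the floor and shelves are stacked with a clear vertical gap of 227 mm between each pair.

The picture frame is on top of the table, centred. The bookshelf is on the floor beside the table on its +y side.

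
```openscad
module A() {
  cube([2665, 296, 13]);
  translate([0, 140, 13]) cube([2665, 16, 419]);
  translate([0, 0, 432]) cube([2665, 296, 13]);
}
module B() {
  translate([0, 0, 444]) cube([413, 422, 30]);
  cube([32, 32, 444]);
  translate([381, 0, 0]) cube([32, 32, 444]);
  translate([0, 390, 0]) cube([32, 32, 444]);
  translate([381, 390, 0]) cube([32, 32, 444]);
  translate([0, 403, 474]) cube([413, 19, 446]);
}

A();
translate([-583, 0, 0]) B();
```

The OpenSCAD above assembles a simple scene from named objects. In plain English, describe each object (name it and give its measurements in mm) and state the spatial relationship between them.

A is an I-beam lying along x, 2665 mm long. Overall section height 445 mm. Two flanges 296 mm wide (y) and 13 mm thick, one on the floor and one at the top; a web 16 mm thick runs between them, centred on the flange width.

B is a chair. The seat is a 413×422×30 mm slab with its top at z = 474 mm, on four 32×32 mm corner legs (flush with the seat edges, standing on z = 0). A flat backrest 19 mm thick, 446 mm tall, spans the full seat width and rises from the seat top along its +y edge, rear face flush with the rear of the seat.

The chair is on the floor beside the I-beam on its −x side.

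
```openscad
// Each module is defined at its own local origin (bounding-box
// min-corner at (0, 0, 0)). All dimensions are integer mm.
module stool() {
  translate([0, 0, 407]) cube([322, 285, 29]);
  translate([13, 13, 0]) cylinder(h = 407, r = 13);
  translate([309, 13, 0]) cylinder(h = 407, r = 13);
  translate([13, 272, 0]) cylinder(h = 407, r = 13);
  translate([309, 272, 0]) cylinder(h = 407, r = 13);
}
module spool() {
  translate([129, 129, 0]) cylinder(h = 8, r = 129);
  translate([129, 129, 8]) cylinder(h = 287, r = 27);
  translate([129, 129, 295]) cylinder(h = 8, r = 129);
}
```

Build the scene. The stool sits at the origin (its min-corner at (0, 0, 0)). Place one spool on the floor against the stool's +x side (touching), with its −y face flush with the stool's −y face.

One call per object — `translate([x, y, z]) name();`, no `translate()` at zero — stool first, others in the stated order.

stool();
translate([322, 0, 0]) spool();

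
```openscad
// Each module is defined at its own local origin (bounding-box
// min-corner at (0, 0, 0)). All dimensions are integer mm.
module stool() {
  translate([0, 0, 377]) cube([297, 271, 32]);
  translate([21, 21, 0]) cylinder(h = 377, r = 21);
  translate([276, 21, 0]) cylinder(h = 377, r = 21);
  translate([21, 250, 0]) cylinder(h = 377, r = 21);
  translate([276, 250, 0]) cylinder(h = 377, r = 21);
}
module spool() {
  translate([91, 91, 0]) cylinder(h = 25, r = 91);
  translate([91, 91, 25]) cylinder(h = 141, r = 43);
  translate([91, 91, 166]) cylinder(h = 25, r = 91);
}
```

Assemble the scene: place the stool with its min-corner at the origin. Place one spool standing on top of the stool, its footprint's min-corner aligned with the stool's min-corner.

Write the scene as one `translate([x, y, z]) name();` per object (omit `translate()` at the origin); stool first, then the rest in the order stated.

stool();
translate([0, 0, 409]) spool();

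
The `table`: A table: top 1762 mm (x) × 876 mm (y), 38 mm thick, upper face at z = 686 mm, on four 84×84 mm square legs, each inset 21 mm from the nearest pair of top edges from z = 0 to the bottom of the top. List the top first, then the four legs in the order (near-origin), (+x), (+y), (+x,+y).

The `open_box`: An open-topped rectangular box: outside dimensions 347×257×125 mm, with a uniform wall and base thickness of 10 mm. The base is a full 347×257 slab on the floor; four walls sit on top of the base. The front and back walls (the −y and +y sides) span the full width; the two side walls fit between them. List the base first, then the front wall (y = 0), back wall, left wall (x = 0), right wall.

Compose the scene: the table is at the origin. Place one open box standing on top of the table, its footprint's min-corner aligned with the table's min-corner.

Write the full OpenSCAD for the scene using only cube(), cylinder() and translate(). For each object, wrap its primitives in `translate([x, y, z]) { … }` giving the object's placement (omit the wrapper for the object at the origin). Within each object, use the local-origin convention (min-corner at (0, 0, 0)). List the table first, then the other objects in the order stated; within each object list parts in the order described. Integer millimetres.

translate([0, 0, 648]) cube([1762, 876, 38]);
translate([21, 21, 0]) cube([84, 84, 648]);
translate([1657, 21, 0]) cube([84, 84, 648]);
translate([21, 771, 0]) cube([84, 84, 648]);
translate([1657, 771, 0]) cube([84, 84, 648]);
translate([0, 0, 686]) {
  cube([347, 257, 10]);
  translate([0, 0, 10]) cube([347, 10, 115]);
  translate([0, 247, 10]) cube([347, 10, 115]);
  translate([0, 10, 10]) cube([10, 237, 115]);
  translate([337, 10, 10]) cube([10, 237, 115]);
}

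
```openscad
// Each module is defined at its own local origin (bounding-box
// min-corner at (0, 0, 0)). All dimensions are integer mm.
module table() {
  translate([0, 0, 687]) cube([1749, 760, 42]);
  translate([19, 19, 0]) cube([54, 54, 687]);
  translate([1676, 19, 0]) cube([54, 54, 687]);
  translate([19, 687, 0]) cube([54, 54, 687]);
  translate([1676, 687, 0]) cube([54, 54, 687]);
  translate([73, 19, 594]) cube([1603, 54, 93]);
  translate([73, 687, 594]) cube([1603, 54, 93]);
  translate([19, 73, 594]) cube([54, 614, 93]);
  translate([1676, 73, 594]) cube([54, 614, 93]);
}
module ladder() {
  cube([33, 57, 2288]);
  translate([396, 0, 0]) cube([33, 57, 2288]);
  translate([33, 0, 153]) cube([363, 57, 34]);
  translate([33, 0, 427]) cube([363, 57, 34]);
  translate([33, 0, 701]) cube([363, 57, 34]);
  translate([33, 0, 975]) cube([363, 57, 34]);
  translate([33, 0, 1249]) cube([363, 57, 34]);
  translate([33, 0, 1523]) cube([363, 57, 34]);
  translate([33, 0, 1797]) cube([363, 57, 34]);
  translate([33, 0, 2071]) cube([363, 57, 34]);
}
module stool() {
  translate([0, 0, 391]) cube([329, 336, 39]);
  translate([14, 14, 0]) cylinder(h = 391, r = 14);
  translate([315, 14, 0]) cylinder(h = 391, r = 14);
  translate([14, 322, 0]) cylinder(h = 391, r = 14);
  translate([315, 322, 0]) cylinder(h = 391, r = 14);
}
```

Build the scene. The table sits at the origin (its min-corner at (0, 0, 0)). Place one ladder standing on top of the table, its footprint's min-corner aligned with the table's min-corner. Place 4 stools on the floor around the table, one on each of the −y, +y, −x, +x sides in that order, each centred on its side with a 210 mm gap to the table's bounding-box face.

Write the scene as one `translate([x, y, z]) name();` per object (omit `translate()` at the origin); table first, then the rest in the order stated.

table();
translate([0, 0, 729]) ladder();
translate([710, -546, 0]) stool();
translate([710, 970, 0]) stool();
translate([-539, 212, 0]) stool();
translate([1959, 212, 0]) stool();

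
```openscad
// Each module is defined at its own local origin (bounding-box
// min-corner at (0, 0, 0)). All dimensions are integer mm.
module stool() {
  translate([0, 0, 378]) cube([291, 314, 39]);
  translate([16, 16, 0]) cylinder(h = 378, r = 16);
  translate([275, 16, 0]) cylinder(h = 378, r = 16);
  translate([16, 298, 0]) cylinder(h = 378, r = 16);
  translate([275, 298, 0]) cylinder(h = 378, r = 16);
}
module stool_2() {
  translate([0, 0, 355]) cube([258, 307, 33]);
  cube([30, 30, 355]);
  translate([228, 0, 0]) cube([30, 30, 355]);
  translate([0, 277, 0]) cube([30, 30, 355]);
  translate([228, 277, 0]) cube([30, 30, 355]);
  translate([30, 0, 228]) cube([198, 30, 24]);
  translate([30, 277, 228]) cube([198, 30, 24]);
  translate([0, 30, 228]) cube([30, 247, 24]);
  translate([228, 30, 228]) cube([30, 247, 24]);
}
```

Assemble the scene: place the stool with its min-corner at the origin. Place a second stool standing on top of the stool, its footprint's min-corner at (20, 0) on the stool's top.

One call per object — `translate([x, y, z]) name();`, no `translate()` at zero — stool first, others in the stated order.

stool();
translate([20, 0, 417]) stool_2();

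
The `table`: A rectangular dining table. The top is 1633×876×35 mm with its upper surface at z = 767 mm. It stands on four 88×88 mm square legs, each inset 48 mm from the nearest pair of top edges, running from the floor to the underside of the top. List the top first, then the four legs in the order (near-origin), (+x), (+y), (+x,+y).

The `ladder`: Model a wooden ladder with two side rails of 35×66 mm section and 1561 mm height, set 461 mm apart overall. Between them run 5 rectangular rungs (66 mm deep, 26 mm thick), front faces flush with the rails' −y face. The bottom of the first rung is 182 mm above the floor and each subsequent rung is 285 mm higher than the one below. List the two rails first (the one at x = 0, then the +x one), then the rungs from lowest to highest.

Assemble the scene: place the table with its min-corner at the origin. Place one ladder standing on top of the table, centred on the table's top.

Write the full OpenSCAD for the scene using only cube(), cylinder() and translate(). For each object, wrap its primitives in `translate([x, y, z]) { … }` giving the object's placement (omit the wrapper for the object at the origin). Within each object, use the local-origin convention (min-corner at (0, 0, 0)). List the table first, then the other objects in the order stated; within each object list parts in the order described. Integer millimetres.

translate([0, 0, 732]) cube([1633, 876, 35]);
translate([48, 48, 0]) cube([88, 88, 732]);
translate([1497, 48, 0]) cube([88, 88, 732]);
translate([48, 740, 0]) cube([88, 88, 732]);
translate([1497, 740, 0]) cube([88, 88, 732]);
translate([586, 405, 767]) {
  cube([35, 66, 1561]);
  translate([426, 0, 0]) cube([35, 66, 1561]);
  translate([35, 0, 182]) cube([391, 66, 26]);
  translate([35, 0, 467]) cube([391, 66, 26]);
  translate([35, 0, 752]) cube([391, 66, 26]);
  translate([35, 0, 1037]) cube([391, 66, 26]);
  translate([35, 0, 1322]) cube([391, 66, 26]);
}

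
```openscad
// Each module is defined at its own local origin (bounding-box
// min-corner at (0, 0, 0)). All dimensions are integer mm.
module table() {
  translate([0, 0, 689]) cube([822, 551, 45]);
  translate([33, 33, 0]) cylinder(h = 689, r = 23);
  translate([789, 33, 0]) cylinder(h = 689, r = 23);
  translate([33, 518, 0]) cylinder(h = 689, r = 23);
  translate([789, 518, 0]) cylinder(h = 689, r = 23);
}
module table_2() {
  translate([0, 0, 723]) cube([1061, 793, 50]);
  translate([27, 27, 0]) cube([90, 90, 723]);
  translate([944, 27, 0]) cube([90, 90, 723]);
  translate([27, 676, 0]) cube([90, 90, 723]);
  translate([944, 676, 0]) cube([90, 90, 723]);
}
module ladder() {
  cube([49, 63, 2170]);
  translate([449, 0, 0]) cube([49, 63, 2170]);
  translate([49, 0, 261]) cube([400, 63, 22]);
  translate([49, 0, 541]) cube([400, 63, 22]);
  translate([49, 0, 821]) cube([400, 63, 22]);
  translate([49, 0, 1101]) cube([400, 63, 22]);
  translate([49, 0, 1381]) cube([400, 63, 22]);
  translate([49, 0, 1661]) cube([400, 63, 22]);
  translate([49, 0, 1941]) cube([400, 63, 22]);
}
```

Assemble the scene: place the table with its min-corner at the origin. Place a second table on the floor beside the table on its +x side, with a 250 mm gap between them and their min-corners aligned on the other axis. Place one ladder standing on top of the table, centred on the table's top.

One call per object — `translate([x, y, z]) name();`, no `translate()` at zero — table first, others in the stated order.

table();
translate([1072, 0, 0]) table_2();
translate([162, 244, 734]) ladder();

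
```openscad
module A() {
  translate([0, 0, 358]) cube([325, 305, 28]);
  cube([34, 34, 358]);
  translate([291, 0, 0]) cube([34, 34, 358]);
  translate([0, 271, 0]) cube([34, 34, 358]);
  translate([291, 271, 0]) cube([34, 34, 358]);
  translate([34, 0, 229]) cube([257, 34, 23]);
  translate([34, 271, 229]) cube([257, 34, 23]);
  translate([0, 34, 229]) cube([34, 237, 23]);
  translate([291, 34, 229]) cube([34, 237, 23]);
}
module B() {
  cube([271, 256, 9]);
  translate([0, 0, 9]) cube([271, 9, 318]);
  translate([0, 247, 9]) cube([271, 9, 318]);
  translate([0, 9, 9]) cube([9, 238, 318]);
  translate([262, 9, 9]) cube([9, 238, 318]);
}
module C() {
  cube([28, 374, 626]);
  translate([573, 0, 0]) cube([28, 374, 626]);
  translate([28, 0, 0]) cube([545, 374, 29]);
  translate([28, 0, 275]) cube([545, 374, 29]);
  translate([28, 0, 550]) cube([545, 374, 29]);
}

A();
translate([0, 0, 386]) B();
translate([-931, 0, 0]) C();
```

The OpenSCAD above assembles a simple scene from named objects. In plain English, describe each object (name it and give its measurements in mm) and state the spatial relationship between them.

A is a four-legged stool. The seat is a 325×305×28 mm slab whose top surface is at z = 386 mm; four square legs, each 34×34 mm in cross-section, run from the floor (z = 0) to the underside of the seat, each flush with a corner of the seat. Four stretchers, 34 mm wide and 23 mm tall, connect adjacent legs with their undersides at z = 229 mm, each running between the inner faces of the legs it joins and aligned with the legs' outer faces on the other axis.

B is an open storage box with external size 271×256×327 mm and wall thickness 9 mm (the base is also 9 mm thick). The base covers the whole footprint; the four walls stand on the base, with the y-facing walls full-width and the x-facing walls fitting between their inner faces.

C is an open bookshelf. Two side panels, each 28 mm thick, 374 mm deep and 626 mm tall, stand 601 mm apart (outside-to-outside). Between them sit 3 shelves, each 29 mm thick and 374 mm deep, spanning the full gap between the sides. The bottom shelf rests on the floor (its underside at z = 0) and the clear gap between one shelf's top and the next shelf's underside is 246 mm.

The open box is on top of the stool. The bookshelf is on the floor beside the stool on its −x side.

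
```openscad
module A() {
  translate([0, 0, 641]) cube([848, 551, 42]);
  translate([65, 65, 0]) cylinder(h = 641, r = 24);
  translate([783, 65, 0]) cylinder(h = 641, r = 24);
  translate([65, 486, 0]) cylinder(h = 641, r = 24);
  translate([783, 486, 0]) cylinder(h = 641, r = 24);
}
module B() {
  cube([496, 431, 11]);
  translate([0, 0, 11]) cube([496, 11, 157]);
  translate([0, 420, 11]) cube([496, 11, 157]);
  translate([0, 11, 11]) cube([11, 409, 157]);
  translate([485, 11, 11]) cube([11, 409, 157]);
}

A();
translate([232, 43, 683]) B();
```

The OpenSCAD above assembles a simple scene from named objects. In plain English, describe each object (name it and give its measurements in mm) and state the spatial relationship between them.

A is a table with a 848×551 mm rectangular top, 42 mm thick, top surface at z = 683 mm, supported by four round legs of 48 mm diameter, each leg's bounding box inset 41 mm from the nearest pair of top edges, running from the floor.

B is an open-topped rectangular box: outside dimensions 496×431×168 mm, with a uniform wall and base thickness of 11 mm. The base is a full 496×431 slab on the floor; four walls sit on top of the base. The front and back walls (the −y and +y sides) span the full width; the two side walls fit between them.

The open box is on top of the table.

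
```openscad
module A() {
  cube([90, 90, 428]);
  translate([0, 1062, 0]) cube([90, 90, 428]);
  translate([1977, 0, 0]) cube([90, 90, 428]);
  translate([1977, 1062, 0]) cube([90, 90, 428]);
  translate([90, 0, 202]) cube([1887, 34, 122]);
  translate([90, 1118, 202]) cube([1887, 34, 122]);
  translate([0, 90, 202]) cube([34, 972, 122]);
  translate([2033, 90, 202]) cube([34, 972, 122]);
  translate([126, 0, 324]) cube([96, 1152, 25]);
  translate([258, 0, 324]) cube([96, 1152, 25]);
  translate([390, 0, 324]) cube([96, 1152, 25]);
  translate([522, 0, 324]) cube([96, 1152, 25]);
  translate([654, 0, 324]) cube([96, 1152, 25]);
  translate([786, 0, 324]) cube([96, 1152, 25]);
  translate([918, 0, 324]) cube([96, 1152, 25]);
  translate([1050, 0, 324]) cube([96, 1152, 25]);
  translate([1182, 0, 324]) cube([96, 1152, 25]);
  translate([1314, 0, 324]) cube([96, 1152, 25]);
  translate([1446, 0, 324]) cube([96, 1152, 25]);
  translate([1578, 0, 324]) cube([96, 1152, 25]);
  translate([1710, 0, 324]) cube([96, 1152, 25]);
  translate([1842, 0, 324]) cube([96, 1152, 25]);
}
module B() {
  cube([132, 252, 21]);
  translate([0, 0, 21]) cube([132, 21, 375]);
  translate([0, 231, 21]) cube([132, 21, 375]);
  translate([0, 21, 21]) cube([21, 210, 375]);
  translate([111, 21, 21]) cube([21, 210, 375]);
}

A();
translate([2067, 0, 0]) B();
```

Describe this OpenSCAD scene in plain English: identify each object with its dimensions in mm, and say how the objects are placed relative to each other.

A is a bed frame 2067 mm long (x) by 1152 mm wide (y). Four 90×90 mm corner posts, 428 mm tall, at the corners of the footprint. Four rails of 34 mm thickness and 122 mm height run between adjacent posts with their undersides at z = 202 mm, their outer faces flush with the outside of the frame (the two x-running rails run between the posts' inner faces; the two y-running rails run between the posts' inner faces). 14 slats, each 96 mm wide (x) and 25 mm thick, lie across the top of the two x-running rails, running the full 1152 mm width of the frame in y; the slats are evenly spaced along x between the inner faces of the end posts with equal gaps (rounded down to the nearest mm) at the −x end and between each pair — any rounding remainder accumulates at the +x end.

B is an open storage box with external size 132×252×396 mm and wall thickness 21 mm (the base is also 21 mm thick). The base covers the whole footprint; the four walls stand on the base, with the y-facing walls full-width and the x-facing walls fitting between their inner faces.

The open box is against the bed frame's +x side, with their −y faces flush.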